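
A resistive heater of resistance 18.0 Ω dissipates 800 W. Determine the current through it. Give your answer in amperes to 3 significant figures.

Rearranging the power relation for the two known quantities gives I = √(P / R).
I = √(800 / 18.0) = 6.667 A

6.67 A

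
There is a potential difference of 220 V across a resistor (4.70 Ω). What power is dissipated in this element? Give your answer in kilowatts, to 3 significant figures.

10.3 kW

V and R are stated; P = V²/R avoids computing the current.
P = (220 V)² / 4.70 Ω = 10300 W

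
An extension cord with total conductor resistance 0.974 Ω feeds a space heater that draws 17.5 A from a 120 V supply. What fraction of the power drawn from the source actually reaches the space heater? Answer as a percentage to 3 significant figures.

85.8 %

The extension cord carries the full 17.5 A.
P_line = I² R_line = (17.50)² × 0.974 = 298.3 W
P_source = V I = 120 × 17.50 = 2100 W; P_load = 1802 W
η = P_load / P_source = 1802 / 2100 = 0.8580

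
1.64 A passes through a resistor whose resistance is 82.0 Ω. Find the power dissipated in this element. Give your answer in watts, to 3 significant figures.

The current through and the resistance of the element are both given; use P = I²R.
P = (1.640 A)² × 82.0 Ω = 220.5 W

221 W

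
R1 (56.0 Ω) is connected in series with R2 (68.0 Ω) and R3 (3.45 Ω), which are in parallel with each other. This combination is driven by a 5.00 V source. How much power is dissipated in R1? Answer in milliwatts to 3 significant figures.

Collapse R2‖R3 to a single equivalent, reducing the network to two series elements.
R_p = (68.0×3.45)/(68.0+3.45) = 3.283 Ω
R_total = 56.0 + 3.283 = 59.28 Ω
I = V / R_total = 5.00 / 59.28 = 0.08434 A
All the current flows through R1; use P = I²R.
P_R1 = (0.08434)² × 56.0 = 0.3983 W

398 mW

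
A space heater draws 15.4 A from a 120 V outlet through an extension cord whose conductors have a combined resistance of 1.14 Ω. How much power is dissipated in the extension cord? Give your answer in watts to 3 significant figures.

Only the current and the line resistance are needed for the I²R loss.
The extension cord carries the full 15.4 A.
P_line = I² R_line = (15.40)² × 1.14 = 270.4 W

270 W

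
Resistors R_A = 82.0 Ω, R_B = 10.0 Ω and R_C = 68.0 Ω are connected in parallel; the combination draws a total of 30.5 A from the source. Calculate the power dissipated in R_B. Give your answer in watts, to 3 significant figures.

We need the common branch voltage; get it from I_total × R_eq, then P = V²/R for the branch.
1/R_eq = 1/82.0 + 1/10.0 + 1/68.0 ⇒ R_eq = 7.880 Ω
V = I_total × R_eq = 30.50 × 7.880 = 240.3 V
P_R_B = V² / R_B = (240.3)² / 10.0 = 5777 W

5780 W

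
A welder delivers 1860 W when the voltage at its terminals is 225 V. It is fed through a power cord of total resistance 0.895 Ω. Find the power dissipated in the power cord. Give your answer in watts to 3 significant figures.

61.2 W

The power cord and load are in series, so the same current flows in both; the loss is I²R_line.
I = P / V = 1860 / 225 = 8.267 A through the power cord.
P_line = I² R_line = (8.267)² × 0.895 = 61.16 W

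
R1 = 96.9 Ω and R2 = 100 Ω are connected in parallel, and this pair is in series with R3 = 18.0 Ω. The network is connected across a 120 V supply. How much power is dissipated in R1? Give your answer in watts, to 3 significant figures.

79.7 W

First find R_p for the parallel pair, then treat R_p + R3 as a series loop.
R_p = (96.9×100)/(96.9+100) = 49.21 Ω
R_total = R_p + 18.0 = 49.21 + 18.0 = 67.21 Ω
I = V / R_total = 120 / 67.21 = 1.785 A
Voltage across the parallel pair: V_p = I × R_p = 1.785 × 49.21 = 87.86 V
Use P = V²/R for R1 with V = V_p.
P_R1 = (87.86)² / 96.9 = 79.67 W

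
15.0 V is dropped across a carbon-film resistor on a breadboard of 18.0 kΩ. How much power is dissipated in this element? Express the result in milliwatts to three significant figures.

12.5 mW

With V across and R both known, P = V²/R gives the dissipation directly.
P = (15.0 V)² / 18000 Ω = 0.01250 W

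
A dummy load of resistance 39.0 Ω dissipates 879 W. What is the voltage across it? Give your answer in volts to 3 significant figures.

From P = V I = I²R = V²/R, with the two given quantities we get V = √(P R).
V = √(879 × 39.0) = 185.2 V

185 V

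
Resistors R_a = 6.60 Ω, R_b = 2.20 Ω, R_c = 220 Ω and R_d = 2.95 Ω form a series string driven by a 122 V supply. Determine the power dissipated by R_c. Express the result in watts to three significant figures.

61.0 W

Every series element carries the same I. Get I from the total resistance, then P = I² × R_c.
R_total = 6.60 + 2.20 + 220 + 2.95 = 231.8 Ω
I = V / R_total = 122 / 231.8 = 0.5264 A
P_R_c = I² × R_c = (0.5264)² × 220 = 60.97 W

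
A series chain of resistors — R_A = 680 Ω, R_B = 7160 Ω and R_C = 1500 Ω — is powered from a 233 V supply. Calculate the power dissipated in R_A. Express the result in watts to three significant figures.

0.423 W

The current is common to all series resistors; compute it, then apply P = I²R for the target.
R_total = 680 + 7160 + 1500 = 9340 Ω
I = V / R_total = 233 / 9340 = 0.02495 A
P_R_A = I² × R_A = (0.02495)² × 680 = 0.4232 W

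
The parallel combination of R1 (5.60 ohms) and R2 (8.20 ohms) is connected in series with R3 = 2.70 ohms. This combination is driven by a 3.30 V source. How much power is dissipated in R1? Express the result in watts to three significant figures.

0.593 W

Reduce the parallel combination to a single R_p; the circuit then becomes R_p in series with the remaining resistor.
R_p = (5.60×8.20)/(5.60+8.20) = 3.328 Ω
R_total = R_p + 2.70 = 3.328 + 2.70 = 6.028 Ω
I = V / R_total = 3.30 / 6.028 = 0.5475 A
Voltage across the parallel pair: V_p = I × R_p = 0.5475 × 3.328 = 1.822 V
R1 has V_p across it, so P = V_p²/R1.
P_R1 = (1.822)² / 5.60 = 0.5927 W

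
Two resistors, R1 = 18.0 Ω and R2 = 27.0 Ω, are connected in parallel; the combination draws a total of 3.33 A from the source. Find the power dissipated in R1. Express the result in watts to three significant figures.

The branches share the same voltage, but only the total current is given — find V from the equivalent resistance first.
1/R_eq = 1/18.0 + 1/27.0 ⇒ R_eq = 10.80 Ω
V = I_total × R_eq = 3.330 × 10.80 = 35.96 V
P_R1 = V² / R1 = (35.96)² / 18.0 = 71.86 W

71.9 W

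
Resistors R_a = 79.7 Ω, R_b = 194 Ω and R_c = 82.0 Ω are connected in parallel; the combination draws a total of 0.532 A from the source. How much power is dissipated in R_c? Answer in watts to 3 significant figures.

3.86 W

Only the total current is stated, so first find the parallel equivalent to get the voltage across the combination.
1/R_eq = 1/79.7 + 1/194 + 1/82.0 ⇒ R_eq = 33.45 Ω
V = I_total × R_eq = 0.5320 × 33.45 = 17.79 V
P_R_c = V² / R_c = (17.79)² / 82.0 = 3.862 W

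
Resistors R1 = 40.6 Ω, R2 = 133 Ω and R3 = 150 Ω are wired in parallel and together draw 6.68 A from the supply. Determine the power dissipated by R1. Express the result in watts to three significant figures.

We need the common branch voltage; get it from I_total × R_eq, then P = V²/R for the branch.
1/R_eq = 1/40.6 + 1/133 + 1/150 ⇒ R_eq = 25.76 Ω
V = I_total × R_eq = 6.680 × 25.76 = 172.1 V
P_R1 = V² / R1 = (172.1)² / 40.6 = 729.5 W

729 W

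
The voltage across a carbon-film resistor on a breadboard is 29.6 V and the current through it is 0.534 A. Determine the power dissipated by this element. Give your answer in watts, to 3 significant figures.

15.8 W

Both the voltage across and the current through the element are known, so P = V I applies directly.
P = 29.6 V × 0.5340 A = 15.81 W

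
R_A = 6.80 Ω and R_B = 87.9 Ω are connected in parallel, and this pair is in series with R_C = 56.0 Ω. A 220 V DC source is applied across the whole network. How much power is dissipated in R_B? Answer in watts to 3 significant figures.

Reduce the parallel combination to a single R_p; the circuit then becomes R_p in series with the remaining resistor.
R_p = (6.80×87.9)/(6.80+87.9) = 6.312 Ω
R_total = R_p + 56.0 = 6.312 + 56.0 = 62.31 Ω
I = V / R_total = 220 / 62.31 = 3.531 A
Voltage across the parallel pair: V_p = I × R_p = 3.531 × 6.312 = 22.28 V
R_B has V_p across it, so P = V_p²/R_B.
P_R_B = (22.28)² / 87.9 = 5.650 W

5.65 W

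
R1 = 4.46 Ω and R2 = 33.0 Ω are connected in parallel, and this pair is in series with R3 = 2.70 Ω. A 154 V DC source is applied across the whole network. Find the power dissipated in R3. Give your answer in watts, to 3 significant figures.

1460 W

Collapse the R1‖R2 pair into one equivalent R_p; then R_p and R3 form a series string.
R_p = (4.46×33.0)/(4.46+33.0) = 3.929 Ω
R_total = R_p + 2.70 = 3.929 + 2.70 = 6.629 Ω
I = V / R_total = 154 / 6.629 = 23.23 A
R3 is the series element, so its power is I²R.
P_R3 = (23.23)² × 2.70 = 1457 W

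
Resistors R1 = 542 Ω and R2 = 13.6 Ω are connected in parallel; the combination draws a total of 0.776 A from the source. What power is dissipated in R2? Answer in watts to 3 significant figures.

Only the total current is stated, so first find the parallel equivalent to get the voltage across the combination.
1/R_eq = 1/542 + 1/13.6 ⇒ R_eq = 13.27 Ω
V = I_total × R_eq = 0.7760 × 13.27 = 10.30 V
P_R2 = V² / R2 = (10.30)² / 13.6 = 7.794 W

7.79 W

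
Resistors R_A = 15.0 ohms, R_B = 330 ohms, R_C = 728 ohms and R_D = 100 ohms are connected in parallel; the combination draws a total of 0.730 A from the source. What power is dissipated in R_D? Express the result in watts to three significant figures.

The branches share the same voltage, but only the total current is given — find V from the equivalent resistance first.
1/R_eq = 1/15.0 + 1/330 + 1/728 + 1/100 ⇒ R_eq = 12.33 Ω
V = I_total × R_eq = 0.7300 × 12.33 = 9.004 V
P_R_D = V² / R_D = (9.004)² / 100 = 0.8108 W

0.811 W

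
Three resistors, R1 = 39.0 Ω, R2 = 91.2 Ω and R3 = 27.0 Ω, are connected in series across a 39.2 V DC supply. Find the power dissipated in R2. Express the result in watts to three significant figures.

Since the resistors are in series they all carry the loop current I = V/R_total; the power in any one is I²R.
R_total = 39.0 + 91.2 + 27.0 = 157.2 Ω
I = V / R_total = 39.2 / 157.2 = 0.2494 A
P_R2 = I² × R2 = (0.2494)² × 91.2 = 5.671 W

5.67 W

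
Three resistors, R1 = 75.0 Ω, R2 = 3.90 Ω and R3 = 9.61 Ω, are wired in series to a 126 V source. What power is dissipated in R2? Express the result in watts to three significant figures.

7.90 W

The current is common to all series resistors; compute it, then apply P = I²R for the target.
R_total = 75.0 + 3.90 + 9.61 = 88.51 Ω
I = V / R_total = 126 / 88.51 = 1.424 A
P_R2 = I² × R2 = (1.424)² × 3.90 = 7.904 W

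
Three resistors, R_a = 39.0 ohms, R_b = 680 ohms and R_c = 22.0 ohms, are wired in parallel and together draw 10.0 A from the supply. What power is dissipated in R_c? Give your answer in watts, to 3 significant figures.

863 W

Only the total current is stated, so first find the parallel equivalent to get the voltage across the combination.
1/R_eq = 1/39.0 + 1/680 + 1/22.0 ⇒ R_eq = 13.78 Ω
V = I_total × R_eq = 10.00 × 13.78 = 137.8 V
P_R_c = V² / R_c = (137.8)² / 22.0 = 863.2 W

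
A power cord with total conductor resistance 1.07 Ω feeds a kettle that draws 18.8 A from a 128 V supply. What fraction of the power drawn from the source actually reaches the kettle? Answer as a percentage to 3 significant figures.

The power cord carries the full 18.8 A.
P_line = I² R_line = (18.80)² × 1.07 = 378.2 W
P_source = V I = 128 × 18.80 = 2406 W; P_load = 2028 W
η = P_load / P_source = 2028 / 2406 = 0.8428

84.3 %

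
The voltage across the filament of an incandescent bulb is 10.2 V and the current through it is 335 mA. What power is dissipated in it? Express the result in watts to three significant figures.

3.42 W

V and I are known directly — P = V I, no intermediate step needed.
P = 10.2 V × 0.3350 A = 3.417 W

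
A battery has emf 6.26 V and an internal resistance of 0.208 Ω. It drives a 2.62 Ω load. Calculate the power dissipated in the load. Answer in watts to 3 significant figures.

Find the circuit current first, then P = I²R for the load (series elements share I).
I = ε / (r + R) = 6.26 / (0.208 + 2.62) = 2.214 A
P_load = I² R = (2.214)² × 2.62 = 12.84 W

12.8 W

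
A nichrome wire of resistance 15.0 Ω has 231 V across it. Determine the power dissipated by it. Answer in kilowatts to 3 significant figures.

3.56 kW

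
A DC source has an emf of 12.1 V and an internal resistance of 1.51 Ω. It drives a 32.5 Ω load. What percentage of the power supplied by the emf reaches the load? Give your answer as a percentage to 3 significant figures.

The source delivers εI, of which I²R reaches the load and I²r is lost; since I is common, η = R/(R+r).
η = R / (R + r) = 32.5 / (32.5 + 1.51) = 0.9556

95.6 %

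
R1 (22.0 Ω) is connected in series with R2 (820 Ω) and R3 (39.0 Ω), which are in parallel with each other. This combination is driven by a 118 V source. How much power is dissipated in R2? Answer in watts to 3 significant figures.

6.71 W

Reduce the parallel pair to R_p first; the network is then a simple series string.
R_p = (820×39.0)/(820+39.0) = 37.23 Ω
R_total = 22.0 + 37.23 = 59.23 Ω
I = V / R_total = 118 / 59.23 = 1.992 A
Voltage across the parallel pair: V_p = I × R_p = 1.992 × 37.23 = 74.17 V
With V_p across R2, its power is V_p²/R2.
P_R2 = (74.17)² / 820 = 6.709 W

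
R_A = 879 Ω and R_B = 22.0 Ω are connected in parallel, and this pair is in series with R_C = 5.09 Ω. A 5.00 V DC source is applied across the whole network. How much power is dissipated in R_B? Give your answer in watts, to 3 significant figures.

First find R_p for the parallel pair, then treat R_p + R_C as a series loop.
R_p = (879×22.0)/(879+22.0) = 21.46 Ω
R_total = R_p + 5.09 = 21.46 + 5.09 = 26.55 Ω
I = V / R_total = 5.00 / 26.55 = 0.1883 A
Voltage across the parallel pair: V_p = I × R_p = 0.1883 × 21.46 = 4.042 V
R_B has V_p across it, so P = V_p²/R_B.
P_R_B = (4.042)² / 22.0 = 0.7425 W

0.742 W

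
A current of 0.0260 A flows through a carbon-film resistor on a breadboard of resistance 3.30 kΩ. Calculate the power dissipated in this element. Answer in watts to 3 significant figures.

2.23 W

With I and R stated, P = I²R applies in one step.
P = (0.02600 A)² × 3300 Ω = 2.231 W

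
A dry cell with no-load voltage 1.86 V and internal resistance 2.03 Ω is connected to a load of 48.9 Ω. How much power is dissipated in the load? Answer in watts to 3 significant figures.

0.0652 W

With r and R in series, I = ε/(r+R); the load dissipates I²R.
I = ε / (r + R) = 1.86 / (2.03 + 48.9) = 0.03652 A
P_load = I² R = (0.03652)² × 48.9 = 0.06522 W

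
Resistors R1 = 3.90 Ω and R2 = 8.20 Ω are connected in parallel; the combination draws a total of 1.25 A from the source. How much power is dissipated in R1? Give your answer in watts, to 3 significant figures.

Parallel branches share V, not I — compute V via R_eq, then use V²/R for the target branch.
1/R_eq = 1/3.90 + 1/8.20 ⇒ R_eq = 2.643 Ω
V = I_total × R_eq = 1.250 × 2.643 = 3.304 V
P_R1 = V² / R1 = (3.304)² / 3.90 = 2.799 W

2.80 W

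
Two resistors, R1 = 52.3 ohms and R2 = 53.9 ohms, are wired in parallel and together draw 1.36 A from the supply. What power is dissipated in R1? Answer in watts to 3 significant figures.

24.9 W

Only the total current is stated, so first find the parallel equivalent to get the voltage across the combination.
1/R_eq = 1/52.3 + 1/53.9 ⇒ R_eq = 26.54 Ω
V = I_total × R_eq = 1.360 × 26.54 = 36.10 V
P_R1 = V² / R1 = (36.10)² / 52.3 = 24.92 W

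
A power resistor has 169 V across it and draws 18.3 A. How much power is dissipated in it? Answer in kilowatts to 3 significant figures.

3.09 kW

Both the voltage across and the current through the element are known, so P = V I applies directly.
P = 169 V × 18.30 A = 3093 W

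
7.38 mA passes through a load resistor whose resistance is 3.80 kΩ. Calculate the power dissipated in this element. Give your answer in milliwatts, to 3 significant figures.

207 mW

Current and resistance are given, so P = I²R is the direct form.
P = (0.007380 A)² × 3800 Ω = 0.2070 W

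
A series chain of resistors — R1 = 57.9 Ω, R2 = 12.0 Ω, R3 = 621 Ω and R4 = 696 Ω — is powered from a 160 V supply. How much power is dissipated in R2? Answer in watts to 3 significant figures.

0.160 W

The current is common to all series resistors; compute it, then apply P = I²R for the target.
R_total = 57.9 + 12.0 + 621 + 696 = 1387 Ω
I = V / R_total = 160 / 1387 = 0.1154 A
P_R2 = I² × R2 = (0.1154)² × 12.0 = 0.1597 W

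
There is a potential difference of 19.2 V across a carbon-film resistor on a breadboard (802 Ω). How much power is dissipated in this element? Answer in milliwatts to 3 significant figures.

460 mW

Voltage and resistance are given, so P = V²/R is the one-step route.
P = (19.2 V)² / 802 Ω = 0.4597 W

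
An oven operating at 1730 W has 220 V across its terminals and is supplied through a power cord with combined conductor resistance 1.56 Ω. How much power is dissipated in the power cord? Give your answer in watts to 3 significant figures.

96.5 W

Line loss is just I²R for the cable — we know both I and R_line directly.
I = P / V = 1730 / 220 = 7.864 A through the power cord.
P_line = I² R_line = (7.864)² × 1.56 = 96.47 W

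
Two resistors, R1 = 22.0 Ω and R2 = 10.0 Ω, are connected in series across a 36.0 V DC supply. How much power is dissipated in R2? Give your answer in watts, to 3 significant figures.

Every series element carries the same I. Get I from the total resistance, then P = I² × R2.
R_total = 22.0 + 10.0 = 32.00 Ω
I = V / R_total = 36.0 / 32.00 = 1.125 A
P_R2 = I² × R2 = (1.125)² × 10.0 = 12.66 W

12.7 W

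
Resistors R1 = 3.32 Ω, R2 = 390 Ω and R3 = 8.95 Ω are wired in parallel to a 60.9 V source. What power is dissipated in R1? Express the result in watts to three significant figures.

Every branch has 60.9 V across it, so for R1 the power is simply V²/R.
P_R1 = V² / R1 = (60.9)² / 3.32 Ω = 1117 W

1120 W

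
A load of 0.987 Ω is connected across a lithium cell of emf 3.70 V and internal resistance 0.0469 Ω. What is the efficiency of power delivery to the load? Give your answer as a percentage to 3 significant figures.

95.5 %

Both r and R carry the same current, so the power split is just the resistance split: η = R/(R+r).
η = R / (R + r) = 0.987 / (0.987 + 0.0469) = 0.9546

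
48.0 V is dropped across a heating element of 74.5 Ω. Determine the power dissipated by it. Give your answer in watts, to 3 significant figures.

30.9 W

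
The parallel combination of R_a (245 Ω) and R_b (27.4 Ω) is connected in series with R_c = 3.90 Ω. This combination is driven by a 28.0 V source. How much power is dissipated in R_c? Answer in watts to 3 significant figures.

Collapse the R_a‖R_b pair into one equivalent R_p; then R_p and R_c form a series string.
R_p = (245×27.4)/(245+27.4) = 24.64 Ω
R_total = R_p + 3.90 = 24.64 + 3.90 = 28.54 Ω
I = V / R_total = 28.0 / 28.54 = 0.9809 A
R_c carries the full series current, so P = I²R.
P_R_c = (0.9809)² × 3.90 = 3.753 W

3.75 W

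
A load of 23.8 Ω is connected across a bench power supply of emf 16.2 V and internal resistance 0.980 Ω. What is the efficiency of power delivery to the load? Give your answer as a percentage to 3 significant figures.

96.0 %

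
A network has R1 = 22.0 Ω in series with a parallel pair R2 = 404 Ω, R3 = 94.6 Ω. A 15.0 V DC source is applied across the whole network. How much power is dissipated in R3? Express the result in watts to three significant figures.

Reduce the parallel pair to R_p first; the network is then a simple series string.
R_p = (404×94.6)/(404+94.6) = 76.65 Ω
R_total = 22.0 + 76.65 = 98.65 Ω
I = V / R_total = 15.0 / 98.65 = 0.1521 A
Voltage across the parallel pair: V_p = I × R_p = 0.1521 × 76.65 = 11.65 V
R3 sees V_p directly, so P = V_p² / R3.
P_R3 = (11.65)² / 94.6 = 1.436 W

1.44 W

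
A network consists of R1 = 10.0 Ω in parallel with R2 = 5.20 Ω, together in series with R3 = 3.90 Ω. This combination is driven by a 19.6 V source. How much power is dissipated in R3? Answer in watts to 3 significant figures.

Reduce the parallel combination to a single R_p; the circuit then becomes R_p in series with the remaining resistor.
R_p = (10.0×5.20)/(10.0+5.20) = 3.421 Ω
R_total = R_p + 3.90 = 3.421 + 3.90 = 7.321 Ω
I = V / R_total = 19.6 / 7.321 = 2.677 A
All the supply current flows through R3; use P = I²R3.
P_R3 = (2.677)² × 3.90 = 27.95 W

28.0 W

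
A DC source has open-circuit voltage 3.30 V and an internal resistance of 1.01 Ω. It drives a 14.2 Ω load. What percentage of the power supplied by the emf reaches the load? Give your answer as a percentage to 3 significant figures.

93.4 %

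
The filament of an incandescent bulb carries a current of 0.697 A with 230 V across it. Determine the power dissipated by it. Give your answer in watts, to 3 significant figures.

160 W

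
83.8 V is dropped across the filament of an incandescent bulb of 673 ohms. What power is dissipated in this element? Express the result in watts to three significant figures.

10.4 W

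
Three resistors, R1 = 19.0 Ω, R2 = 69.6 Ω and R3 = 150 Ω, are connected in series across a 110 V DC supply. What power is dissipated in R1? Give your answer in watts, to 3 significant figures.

4.04 W

In a series string the same current flows through every resistor — find that current, then P = I²R for the one we want.
R_total = 19.0 + 69.6 + 150 = 238.6 Ω
I = V / R_total = 110 / 238.6 = 0.4610 A
P_R1 = I² × R1 = (0.4610)² × 19.0 = 4.038 W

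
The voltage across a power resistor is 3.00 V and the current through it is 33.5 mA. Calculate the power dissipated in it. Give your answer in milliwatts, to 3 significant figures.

V and I are known directly — P = V I, no intermediate step needed.
P = 3.00 V × 0.03350 A = 0.1005 W

100 mW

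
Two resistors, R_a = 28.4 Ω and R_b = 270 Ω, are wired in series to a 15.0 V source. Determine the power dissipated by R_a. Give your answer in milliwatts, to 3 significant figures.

71.8 mW

Since the resistors are in series they all carry the loop current I = V/R_total; the power in any one is I²R.
R_total = 28.4 + 270 = 298.4 Ω
I = V / R_total = 15.0 / 298.4 = 0.05027 A
P_R_a = I² × R_a = (0.05027)² × 28.4 = 0.07176 W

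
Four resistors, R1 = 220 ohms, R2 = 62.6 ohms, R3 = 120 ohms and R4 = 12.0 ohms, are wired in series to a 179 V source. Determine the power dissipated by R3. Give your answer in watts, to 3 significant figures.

The current is common to all series resistors; compute it, then apply P = I²R for the target.
R_total = 220 + 62.6 + 120 + 12.0 = 414.6 Ω
I = V / R_total = 179 / 414.6 = 0.4317 A
P_R3 = I² × R3 = (0.4317)² × 120 = 22.37 W

22.4 W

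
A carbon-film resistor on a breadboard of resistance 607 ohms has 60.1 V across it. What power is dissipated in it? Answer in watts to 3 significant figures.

5.95 W

Voltage and resistance are given, so P = V²/R is the one-step route.
P = (60.1 V)² / 607 Ω = 5.951 W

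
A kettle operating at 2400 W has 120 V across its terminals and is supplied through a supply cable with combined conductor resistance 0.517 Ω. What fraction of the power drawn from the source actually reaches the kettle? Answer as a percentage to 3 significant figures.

I = P / V = 2400 / 120 = 20.00 A through the supply cable.
P_line = I² R_line = (20.00)² × 0.517 = 206.8 W
P_source = P_load + P_line = 2400 + 206.8 = 2607 W
η = P_load / P_source = 2400 / 2607 = 0.9207

92.1 %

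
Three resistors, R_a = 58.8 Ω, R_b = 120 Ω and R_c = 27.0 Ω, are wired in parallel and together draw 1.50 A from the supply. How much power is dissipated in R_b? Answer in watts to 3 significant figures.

We need the common branch voltage; get it from I_total × R_eq, then P = V²/R for the branch.
1/R_eq = 1/58.8 + 1/120 + 1/27.0 ⇒ R_eq = 16.03 Ω
V = I_total × R_eq = 1.500 × 16.03 = 24.05 V
P_R_b = V² / R_b = (24.05)² / 120 = 4.819 W

4.82 W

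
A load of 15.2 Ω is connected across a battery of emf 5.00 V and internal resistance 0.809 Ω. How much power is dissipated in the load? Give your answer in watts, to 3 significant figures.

1.48 W

The internal resistance and the load are in series, so the same I flows through both; get I from ε/(r+R), then I²R for the load.
I = ε / (r + R) = 5.00 / (0.809 + 15.2) = 0.3123 A
P_load = I² R = (0.3123)² × 15.2 = 1.483 W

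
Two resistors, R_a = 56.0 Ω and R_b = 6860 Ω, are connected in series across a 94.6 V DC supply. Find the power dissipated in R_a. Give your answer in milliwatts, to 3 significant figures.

10.5 mW

In a series string the same current flows through every resistor — find that current, then P = I²R for the one we want.
R_total = 56.0 + 6860 = 6916 Ω
I = V / R_total = 94.6 / 6916 = 0.01368 A
P_R_a = I² × R_a = (0.01368)² × 56.0 = 0.01048 W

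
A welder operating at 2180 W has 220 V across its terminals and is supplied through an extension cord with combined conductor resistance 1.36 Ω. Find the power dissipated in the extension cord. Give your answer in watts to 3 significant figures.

Only the current and the line resistance are needed for the I²R loss.
I = P / V = 2180 / 220 = 9.909 A through the extension cord.
P_line = I² R_line = (9.909)² × 1.36 = 133.5 W

134 W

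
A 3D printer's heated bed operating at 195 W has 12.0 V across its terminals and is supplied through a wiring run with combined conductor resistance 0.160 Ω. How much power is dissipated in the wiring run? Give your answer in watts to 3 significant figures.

42.2 W

The wiring run and load are in series, so the same current flows in both; the loss is I²R_line.
I = P / V = 195 / 12.0 = 16.25 A through the wiring run.
P_line = I² R_line = (16.25)² × 0.160 = 42.25 W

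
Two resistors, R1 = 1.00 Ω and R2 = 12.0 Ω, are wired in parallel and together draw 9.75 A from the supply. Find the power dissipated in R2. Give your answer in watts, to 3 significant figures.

The branches share the same voltage, but only the total current is given — find V from the equivalent resistance first.
1/R_eq = 1/1.00 + 1/12.0 ⇒ R_eq = 0.9231 Ω
V = I_total × R_eq = 9.750 × 0.9231 = 9.000 V
P_R2 = V² / R2 = (9.000)² / 12.0 = 6.750 W

6.75 W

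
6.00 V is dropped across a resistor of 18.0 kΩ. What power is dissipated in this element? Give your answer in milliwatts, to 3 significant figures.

With V across and R both known, P = V²/R gives the dissipation directly.
P = (6.00 V)² / 18000 Ω = 0.002000 W

2.00 mW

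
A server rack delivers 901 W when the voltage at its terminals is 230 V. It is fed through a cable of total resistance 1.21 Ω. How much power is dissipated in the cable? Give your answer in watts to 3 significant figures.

Only the current and the line resistance are needed for the I²R loss.
I = P / V = 901 / 230 = 3.917 A through the cable.
P_line = I² R_line = (3.917)² × 1.21 = 18.57 W

18.6 W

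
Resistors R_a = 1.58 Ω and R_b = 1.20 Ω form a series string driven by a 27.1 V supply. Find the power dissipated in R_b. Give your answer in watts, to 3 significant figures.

Every series element carries the same I. Get I from the total resistance, then P = I² × R_b.
R_total = 1.58 + 1.20 = 2.780 Ω
I = V / R_total = 27.1 / 2.780 = 9.748 A
P_R_b = I² × R_b = (9.748)² × 1.20 = 114.0 W

114 W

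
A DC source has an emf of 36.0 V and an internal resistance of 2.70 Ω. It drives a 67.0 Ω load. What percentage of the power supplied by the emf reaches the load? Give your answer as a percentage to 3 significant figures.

96.1 %

η = P_load/(P_load+P_int) = I²R/(I²R+I²r) = R/(R+r) — the I² cancels for series elements.
η = R / (R + r) = 67.0 / (67.0 + 2.70) = 0.9613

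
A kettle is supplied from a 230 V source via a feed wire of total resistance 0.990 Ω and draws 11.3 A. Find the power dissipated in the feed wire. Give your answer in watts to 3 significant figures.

The feed wire and load are in series, so the same current flows in both; the loss is I²R_line.
The feed wire carries the full 11.3 A.
P_line = I² R_line = (11.30)² × 0.990 = 126.4 W

126 W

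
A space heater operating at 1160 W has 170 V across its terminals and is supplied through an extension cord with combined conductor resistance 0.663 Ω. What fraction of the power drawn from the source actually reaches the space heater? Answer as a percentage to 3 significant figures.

97.4 %

I = P / V = 1160 / 170 = 6.824 A through the extension cord.
P_line = I² R_line = (6.824)² × 0.663 = 30.87 W
P_source = P_load + P_line = 1160 + 30.87 = 1191 W
η = P_load / P_source = 1160 / 1191 = 0.9741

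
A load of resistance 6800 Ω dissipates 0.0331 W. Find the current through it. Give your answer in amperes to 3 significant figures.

0.00221 A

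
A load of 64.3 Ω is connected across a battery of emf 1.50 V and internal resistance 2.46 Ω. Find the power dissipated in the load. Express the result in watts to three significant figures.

0.0325 W

The internal resistance and the load are in series, so the same I flows through both; get I from ε/(r+R), then I²R for the load.
I = ε / (r + R) = 1.50 / (2.46 + 64.3) = 0.02247 A
P_load = I² R = (0.02247)² × 64.3 = 0.03246 W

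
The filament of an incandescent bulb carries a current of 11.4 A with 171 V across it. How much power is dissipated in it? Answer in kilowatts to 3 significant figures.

1.95 kW

V and I are known directly — P = V I, no intermediate step needed.
P = 171 V × 11.40 A = 1949 W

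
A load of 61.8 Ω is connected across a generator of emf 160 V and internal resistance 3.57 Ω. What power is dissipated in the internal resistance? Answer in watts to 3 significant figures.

Internal loss is I²r, with I set by the total series resistance r+R.
I = ε / (r + R) = 160 / (3.57 + 61.8) = 2.448 A
P_int = I² r = (2.448)² × 3.57 = 21.39 W

21.4 W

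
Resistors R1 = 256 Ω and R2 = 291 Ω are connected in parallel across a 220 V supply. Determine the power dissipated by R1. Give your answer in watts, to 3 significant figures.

189 W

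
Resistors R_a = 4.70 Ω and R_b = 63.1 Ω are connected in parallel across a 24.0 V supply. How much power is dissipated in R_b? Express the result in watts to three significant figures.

Parallel branches share the same voltage; P = V²/R gives the branch power in one step.
P_R_b = V² / R_b = (24.0)² / 63.1 Ω = 9.128 W

9.13 W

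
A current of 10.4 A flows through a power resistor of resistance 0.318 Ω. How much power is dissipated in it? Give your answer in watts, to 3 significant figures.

Current and resistance are given, so P = I²R is the direct form.
P = (10.40 A)² × 0.318 Ω = 34.39 W

34.4 W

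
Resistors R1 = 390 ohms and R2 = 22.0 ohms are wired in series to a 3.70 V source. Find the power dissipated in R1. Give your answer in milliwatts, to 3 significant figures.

31.5 mW

Since the resistors are in series they all carry the loop current I = V/R_total; the power in any one is I²R.
R_total = 390 + 22.0 = 412.0 Ω
I = V / R_total = 3.70 / 412.0 = 0.008981 A
P_R1 = I² × R1 = (0.008981)² × 390 = 0.03145 W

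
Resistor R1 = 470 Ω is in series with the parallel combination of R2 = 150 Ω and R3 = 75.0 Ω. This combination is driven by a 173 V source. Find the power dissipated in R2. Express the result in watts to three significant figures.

Replace R2 and R3 with their parallel equivalent so the circuit becomes R1 in series with R_p.
R_p = (150×75.0)/(150+75.0) = 50.00 Ω
R_total = 470 + 50.00 = 520.0 Ω
I = V / R_total = 173 / 520.0 = 0.3327 A
Voltage across the parallel pair: V_p = I × R_p = 0.3327 × 50.00 = 16.63 V
R2 sees V_p directly, so P = V_p² / R2.
P_R2 = (16.63)² / 150 = 1.845 W

1.84 W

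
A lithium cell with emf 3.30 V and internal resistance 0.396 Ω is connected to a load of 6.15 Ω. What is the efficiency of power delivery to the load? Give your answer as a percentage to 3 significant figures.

Both r and R carry the same current, so the power split is just the resistance split: η = R/(R+r).
η = R / (R + r) = 6.15 / (6.15 + 0.396) = 0.9395

94.0 %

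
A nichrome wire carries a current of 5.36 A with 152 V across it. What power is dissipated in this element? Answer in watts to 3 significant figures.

815 W

Both the voltage across and the current through the element are known, so P = V I applies directly.
P = 152 V × 5.360 A = 814.7 W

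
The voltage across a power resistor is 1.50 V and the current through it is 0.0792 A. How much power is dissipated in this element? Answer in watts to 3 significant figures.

0.119 W

Since both terminal voltage and current are stated, P = V I gives the power in one step.
P = 1.50 V × 0.07920 A = 0.1188 W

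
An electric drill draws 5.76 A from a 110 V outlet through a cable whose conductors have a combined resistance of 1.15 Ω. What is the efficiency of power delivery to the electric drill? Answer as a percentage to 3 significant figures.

94.0 %

The cable carries the full 5.76 A.
P_line = I² R_line = (5.760)² × 1.15 = 38.15 W
P_source = V I = 110 × 5.760 = 633.6 W; P_load = 595.4 W
η = P_load / P_source = 595.4 / 633.6 = 0.9398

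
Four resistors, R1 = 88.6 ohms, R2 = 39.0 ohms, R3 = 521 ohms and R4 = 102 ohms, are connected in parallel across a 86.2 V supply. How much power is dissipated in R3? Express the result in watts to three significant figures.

Parallel branches share the same voltage; P = V²/R gives the branch power in one step.
P_R3 = V² / R3 = (86.2)² / 521 Ω = 14.26 W

14.3 W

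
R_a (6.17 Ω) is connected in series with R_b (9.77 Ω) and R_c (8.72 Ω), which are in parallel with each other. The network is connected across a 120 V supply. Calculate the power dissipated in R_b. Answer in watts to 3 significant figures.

Replace R_b and R_c with their parallel equivalent so the circuit becomes R_a in series with R_p.
R_p = (9.77×8.72)/(9.77+8.72) = 4.608 Ω
R_total = 6.17 + 4.608 = 10.78 Ω
I = V / R_total = 120 / 10.78 = 11.13 A
Voltage across the parallel pair: V_p = I × R_p = 11.13 × 4.608 = 51.30 V
R_b is across V_p, so use P = V²/R for that branch.
P_R_b = (51.30)² / 9.77 = 269.4 W

269 W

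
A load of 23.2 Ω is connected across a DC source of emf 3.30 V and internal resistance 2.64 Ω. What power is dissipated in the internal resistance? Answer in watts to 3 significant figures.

r is in series with the load, so it carries the full circuit current — the loss in it is I²r.
I = ε / (r + R) = 3.30 / (2.64 + 23.2) = 0.1277 A
P_int = I² r = (0.1277)² × 2.64 = 0.04306 W

0.0431 W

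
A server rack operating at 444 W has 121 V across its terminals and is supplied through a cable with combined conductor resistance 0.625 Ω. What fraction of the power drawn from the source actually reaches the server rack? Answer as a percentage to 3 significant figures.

I = P / V = 444 / 121 = 3.669 A through the cable.
P_line = I² R_line = (3.669)² × 0.625 = 8.415 W
P_source = P_load + P_line = 444.0 + 8.415 = 452.4 W
η = P_load / P_source = 444.0 / 452.4 = 0.9814

98.1 %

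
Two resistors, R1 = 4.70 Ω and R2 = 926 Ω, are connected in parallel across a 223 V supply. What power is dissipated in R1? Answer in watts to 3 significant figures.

Each parallel branch sees the full supply voltage, so P = V²/R applies directly to the target branch.
P_R1 = V² / R1 = (223)² / 4.70 Ω = 10580 W

10600 W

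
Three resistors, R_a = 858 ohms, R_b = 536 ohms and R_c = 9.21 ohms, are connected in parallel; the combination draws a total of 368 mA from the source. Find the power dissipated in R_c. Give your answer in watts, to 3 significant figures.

Only the total current is stated, so first find the parallel equivalent to get the voltage across the combination.
1/R_eq = 1/858 + 1/536 + 1/9.21 ⇒ R_eq = 8.960 Ω
V = I_total × R_eq = 0.3680 × 8.960 = 3.297 V
P_R_c = V² / R_c = (3.297)² / 9.21 = 1.180 W

1.18 W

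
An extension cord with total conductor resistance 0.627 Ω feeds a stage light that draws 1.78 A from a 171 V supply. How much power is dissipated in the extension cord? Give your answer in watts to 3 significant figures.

Only the current and the line resistance are needed for the I²R loss.
The extension cord carries the full 1.78 A.
P_line = I² R_line = (1.780)² × 0.627 = 1.987 W

1.99 W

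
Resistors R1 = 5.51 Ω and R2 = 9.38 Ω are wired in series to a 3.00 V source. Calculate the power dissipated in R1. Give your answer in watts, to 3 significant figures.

Since the resistors are in series they all carry the loop current I = V/R_total; the power in any one is I²R.
R_total = 5.51 + 9.38 = 14.89 Ω
I = V / R_total = 3.00 / 14.89 = 0.2015 A
P_R1 = I² × R1 = (0.2015)² × 5.51 = 0.2237 W

0.224 W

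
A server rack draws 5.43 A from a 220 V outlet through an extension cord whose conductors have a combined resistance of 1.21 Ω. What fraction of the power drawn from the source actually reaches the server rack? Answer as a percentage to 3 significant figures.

The extension cord carries the full 5.43 A.
P_line = I² R_line = (5.430)² × 1.21 = 35.68 W
P_source = V I = 220 × 5.430 = 1195 W; P_load = 1159 W
η = P_load / P_source = 1159 / 1195 = 0.9701

97.0 %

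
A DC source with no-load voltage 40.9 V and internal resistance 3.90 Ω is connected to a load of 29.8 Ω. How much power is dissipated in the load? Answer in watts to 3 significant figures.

With r and R in series, I = ε/(r+R); the load dissipates I²R.
I = ε / (r + R) = 40.9 / (3.90 + 29.8) = 1.214 A
P_load = I² R = (1.214)² × 29.8 = 43.89 W

43.9 W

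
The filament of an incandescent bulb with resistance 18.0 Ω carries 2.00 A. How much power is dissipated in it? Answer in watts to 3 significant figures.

72.0 W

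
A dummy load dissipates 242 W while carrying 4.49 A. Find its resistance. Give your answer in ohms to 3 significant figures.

12.0 Ω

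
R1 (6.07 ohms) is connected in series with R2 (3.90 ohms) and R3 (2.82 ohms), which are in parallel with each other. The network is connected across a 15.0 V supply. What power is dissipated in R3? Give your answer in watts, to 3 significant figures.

3.60 W

Collapse R2‖R3 to a single equivalent, reducing the network to two series elements.
R_p = (3.90×2.82)/(3.90+2.82) = 1.637 Ω
R_total = 6.07 + 1.637 = 7.707 Ω
I = V / R_total = 15.0 / 7.707 = 1.946 A
Voltage across the parallel pair: V_p = I × R_p = 1.946 × 1.637 = 3.185 V
R3 sees V_p directly, so P = V_p² / R3.
P_R3 = (3.185)² / 2.82 = 3.598 W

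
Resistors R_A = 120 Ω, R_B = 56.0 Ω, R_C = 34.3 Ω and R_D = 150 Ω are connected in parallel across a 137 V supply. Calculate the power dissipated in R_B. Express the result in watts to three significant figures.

Parallel branches share the same voltage; P = V²/R gives the branch power in one step.
P_R_B = V² / R_B = (137)² / 56.0 Ω = 335.2 W

335 W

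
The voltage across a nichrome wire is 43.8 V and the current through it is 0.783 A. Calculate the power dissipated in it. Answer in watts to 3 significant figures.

34.3 W

Both the voltage across and the current through the element are known, so P = V I applies directly.
P = 43.8 V × 0.7830 A = 34.30 W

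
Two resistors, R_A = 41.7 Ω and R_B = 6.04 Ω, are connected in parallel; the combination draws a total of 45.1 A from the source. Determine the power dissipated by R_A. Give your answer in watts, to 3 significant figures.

We need the common branch voltage; get it from I_total × R_eq, then P = V²/R for the branch.
1/R_eq = 1/41.7 + 1/6.04 ⇒ R_eq = 5.276 Ω
V = I_total × R_eq = 45.10 × 5.276 = 237.9 V
P_R_A = V² / R_A = (237.9)² / 41.7 = 1358 W

1360 W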